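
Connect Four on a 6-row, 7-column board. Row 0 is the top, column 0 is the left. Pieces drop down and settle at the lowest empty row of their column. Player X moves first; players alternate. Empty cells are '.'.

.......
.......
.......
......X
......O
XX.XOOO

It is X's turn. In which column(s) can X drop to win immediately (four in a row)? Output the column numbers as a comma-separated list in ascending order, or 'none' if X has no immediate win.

col 0: drop X → no win
col 1: drop X → no win
col 2: drop X → WIN!
col 3: drop X → no win
col 4: drop X → no win
col 5: drop X → no win
col 6: drop X → no win

Answer: 2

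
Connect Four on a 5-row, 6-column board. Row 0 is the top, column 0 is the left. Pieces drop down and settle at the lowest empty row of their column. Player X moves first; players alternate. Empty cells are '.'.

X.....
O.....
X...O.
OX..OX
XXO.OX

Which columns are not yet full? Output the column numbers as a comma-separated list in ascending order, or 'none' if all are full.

col 0: top cell = 'X' → FULL
col 1: top cell = '.' → open
col 2: top cell = '.' → open
col 3: top cell = '.' → open
col 4: top cell = '.' → open
col 5: top cell = '.' → open

Answer: 1,2,3,4,5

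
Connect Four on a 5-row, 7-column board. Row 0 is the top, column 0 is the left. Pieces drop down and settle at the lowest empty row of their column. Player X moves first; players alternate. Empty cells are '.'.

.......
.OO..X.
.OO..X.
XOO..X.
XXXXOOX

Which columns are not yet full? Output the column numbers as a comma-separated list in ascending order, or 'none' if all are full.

col 0: top cell = '.' → open
col 1: top cell = '.' → open
col 2: top cell = '.' → open
col 3: top cell = '.' → open
col 4: top cell = '.' → open
col 5: top cell = '.' → open
col 6: top cell = '.' → open

Answer: 0,1,2,3,4,5,6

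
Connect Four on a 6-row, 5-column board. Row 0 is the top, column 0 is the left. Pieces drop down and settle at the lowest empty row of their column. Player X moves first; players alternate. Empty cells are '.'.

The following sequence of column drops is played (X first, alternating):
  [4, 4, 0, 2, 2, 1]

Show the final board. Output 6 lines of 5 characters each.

Answer: .....
.....
.....
.....
..X.O
XOO.X

Derivation:
Move 1: X drops in col 4, lands at row 5
Move 2: O drops in col 4, lands at row 4
Move 3: X drops in col 0, lands at row 5
Move 4: O drops in col 2, lands at row 5
Move 5: X drops in col 2, lands at row 4
Move 6: O drops in col 1, lands at row 5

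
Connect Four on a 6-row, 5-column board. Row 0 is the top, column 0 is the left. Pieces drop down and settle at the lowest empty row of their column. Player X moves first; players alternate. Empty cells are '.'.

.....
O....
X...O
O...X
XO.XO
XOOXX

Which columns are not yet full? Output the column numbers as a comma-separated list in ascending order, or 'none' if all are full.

Answer: 0,1,2,3,4

Derivation:
col 0: top cell = '.' → open
col 1: top cell = '.' → open
col 2: top cell = '.' → open
col 3: top cell = '.' → open
col 4: top cell = '.' → open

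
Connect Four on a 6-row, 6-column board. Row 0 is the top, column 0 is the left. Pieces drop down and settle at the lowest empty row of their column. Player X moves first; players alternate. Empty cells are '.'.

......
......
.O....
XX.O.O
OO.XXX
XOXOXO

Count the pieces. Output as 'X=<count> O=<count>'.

X=8 O=8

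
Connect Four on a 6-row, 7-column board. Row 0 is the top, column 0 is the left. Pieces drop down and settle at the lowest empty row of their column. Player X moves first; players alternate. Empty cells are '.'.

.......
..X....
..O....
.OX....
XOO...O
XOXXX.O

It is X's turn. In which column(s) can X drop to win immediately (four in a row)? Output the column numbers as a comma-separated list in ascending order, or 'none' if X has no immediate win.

col 0: drop X → no win
col 1: drop X → no win
col 2: drop X → no win
col 3: drop X → no win
col 4: drop X → no win
col 5: drop X → WIN!
col 6: drop X → no win

Answer: 5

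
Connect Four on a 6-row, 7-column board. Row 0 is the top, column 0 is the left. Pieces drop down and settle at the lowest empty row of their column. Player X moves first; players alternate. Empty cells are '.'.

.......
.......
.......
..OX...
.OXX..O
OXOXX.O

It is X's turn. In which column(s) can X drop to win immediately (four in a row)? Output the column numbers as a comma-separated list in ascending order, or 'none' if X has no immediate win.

Answer: 3

Derivation:
col 0: drop X → no win
col 1: drop X → no win
col 2: drop X → no win
col 3: drop X → WIN!
col 4: drop X → no win
col 5: drop X → no win
col 6: drop X → no win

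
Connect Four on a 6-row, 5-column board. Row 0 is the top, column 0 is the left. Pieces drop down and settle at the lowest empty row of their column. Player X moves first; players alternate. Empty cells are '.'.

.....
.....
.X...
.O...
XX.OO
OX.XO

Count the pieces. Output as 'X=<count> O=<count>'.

X=5 O=5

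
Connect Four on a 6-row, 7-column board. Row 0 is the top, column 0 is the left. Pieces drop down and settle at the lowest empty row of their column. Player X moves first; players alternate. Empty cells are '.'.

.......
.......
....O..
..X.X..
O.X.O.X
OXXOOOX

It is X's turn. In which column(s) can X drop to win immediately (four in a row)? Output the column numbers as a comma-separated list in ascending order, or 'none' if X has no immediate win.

col 0: drop X → no win
col 1: drop X → no win
col 2: drop X → WIN!
col 3: drop X → no win
col 4: drop X → no win
col 5: drop X → no win
col 6: drop X → no win

Answer: 2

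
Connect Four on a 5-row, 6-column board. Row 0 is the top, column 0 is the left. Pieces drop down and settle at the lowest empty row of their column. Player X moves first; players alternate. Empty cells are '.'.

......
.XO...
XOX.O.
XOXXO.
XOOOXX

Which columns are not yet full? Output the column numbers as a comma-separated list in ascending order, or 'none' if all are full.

Answer: 0,1,2,3,4,5

Derivation:
col 0: top cell = '.' → open
col 1: top cell = '.' → open
col 2: top cell = '.' → open
col 3: top cell = '.' → open
col 4: top cell = '.' → open
col 5: top cell = '.' → open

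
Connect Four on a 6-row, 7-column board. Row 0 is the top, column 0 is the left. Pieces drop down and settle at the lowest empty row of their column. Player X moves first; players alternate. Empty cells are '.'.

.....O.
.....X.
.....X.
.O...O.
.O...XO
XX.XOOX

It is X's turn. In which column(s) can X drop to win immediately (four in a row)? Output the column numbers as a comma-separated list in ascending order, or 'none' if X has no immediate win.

col 0: drop X → no win
col 1: drop X → no win
col 2: drop X → WIN!
col 3: drop X → no win
col 4: drop X → no win
col 6: drop X → no win

Answer: 2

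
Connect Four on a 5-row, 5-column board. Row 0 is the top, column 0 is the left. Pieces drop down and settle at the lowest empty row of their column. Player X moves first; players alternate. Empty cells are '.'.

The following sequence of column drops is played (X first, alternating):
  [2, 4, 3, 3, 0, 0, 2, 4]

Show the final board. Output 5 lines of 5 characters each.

Answer: .....
.....
.....
O.XOO
X.XXO

Derivation:
Move 1: X drops in col 2, lands at row 4
Move 2: O drops in col 4, lands at row 4
Move 3: X drops in col 3, lands at row 4
Move 4: O drops in col 3, lands at row 3
Move 5: X drops in col 0, lands at row 4
Move 6: O drops in col 0, lands at row 3
Move 7: X drops in col 2, lands at row 3
Move 8: O drops in col 4, lands at row 3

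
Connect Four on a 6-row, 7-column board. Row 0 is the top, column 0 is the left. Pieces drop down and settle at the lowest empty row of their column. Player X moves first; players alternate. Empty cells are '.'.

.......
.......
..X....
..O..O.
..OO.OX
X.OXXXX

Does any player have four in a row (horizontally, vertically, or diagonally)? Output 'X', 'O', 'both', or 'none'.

X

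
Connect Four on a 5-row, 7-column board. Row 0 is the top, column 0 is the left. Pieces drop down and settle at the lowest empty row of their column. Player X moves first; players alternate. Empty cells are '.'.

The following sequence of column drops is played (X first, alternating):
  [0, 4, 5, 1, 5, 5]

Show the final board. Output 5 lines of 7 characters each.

Answer: .......
.......
.....O.
.....X.
XO..OX.

Derivation:
Move 1: X drops in col 0, lands at row 4
Move 2: O drops in col 4, lands at row 4
Move 3: X drops in col 5, lands at row 4
Move 4: O drops in col 1, lands at row 4
Move 5: X drops in col 5, lands at row 3
Move 6: O drops in col 5, lands at row 2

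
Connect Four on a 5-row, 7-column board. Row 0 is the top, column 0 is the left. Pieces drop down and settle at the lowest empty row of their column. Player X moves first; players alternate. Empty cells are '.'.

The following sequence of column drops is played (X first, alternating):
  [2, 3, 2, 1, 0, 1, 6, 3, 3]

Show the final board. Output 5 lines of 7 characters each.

Move 1: X drops in col 2, lands at row 4
Move 2: O drops in col 3, lands at row 4
Move 3: X drops in col 2, lands at row 3
Move 4: O drops in col 1, lands at row 4
Move 5: X drops in col 0, lands at row 4
Move 6: O drops in col 1, lands at row 3
Move 7: X drops in col 6, lands at row 4
Move 8: O drops in col 3, lands at row 3
Move 9: X drops in col 3, lands at row 2

Answer: .......
.......
...X...
.OXO...
XOXO..X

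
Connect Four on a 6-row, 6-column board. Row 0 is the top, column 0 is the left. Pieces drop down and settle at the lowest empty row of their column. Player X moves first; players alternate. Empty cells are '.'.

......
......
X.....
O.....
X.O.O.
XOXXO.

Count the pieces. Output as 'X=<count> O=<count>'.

X=5 O=5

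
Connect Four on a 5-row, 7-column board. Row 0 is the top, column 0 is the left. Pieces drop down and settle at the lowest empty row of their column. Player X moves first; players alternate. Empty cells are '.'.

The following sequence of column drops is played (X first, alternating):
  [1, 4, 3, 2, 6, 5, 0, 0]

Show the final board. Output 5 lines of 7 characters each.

Answer: .......
.......
.......
O......
XXOXOOX

Derivation:
Move 1: X drops in col 1, lands at row 4
Move 2: O drops in col 4, lands at row 4
Move 3: X drops in col 3, lands at row 4
Move 4: O drops in col 2, lands at row 4
Move 5: X drops in col 6, lands at row 4
Move 6: O drops in col 5, lands at row 4
Move 7: X drops in col 0, lands at row 4
Move 8: O drops in col 0, lands at row 3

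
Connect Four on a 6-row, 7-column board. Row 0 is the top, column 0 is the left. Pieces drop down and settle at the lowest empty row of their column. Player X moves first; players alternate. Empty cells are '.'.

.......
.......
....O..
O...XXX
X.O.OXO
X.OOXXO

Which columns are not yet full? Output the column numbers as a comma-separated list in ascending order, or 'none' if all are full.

Answer: 0,1,2,3,4,5,6

Derivation:
col 0: top cell = '.' → open
col 1: top cell = '.' → open
col 2: top cell = '.' → open
col 3: top cell = '.' → open
col 4: top cell = '.' → open
col 5: top cell = '.' → open
col 6: top cell = '.' → open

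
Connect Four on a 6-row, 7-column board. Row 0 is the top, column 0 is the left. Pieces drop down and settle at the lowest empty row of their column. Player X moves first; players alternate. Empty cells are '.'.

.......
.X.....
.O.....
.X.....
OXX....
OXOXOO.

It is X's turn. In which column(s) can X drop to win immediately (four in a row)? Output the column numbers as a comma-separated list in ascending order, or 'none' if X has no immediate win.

Answer: none

Derivation:
col 0: drop X → no win
col 1: drop X → no win
col 2: drop X → no win
col 3: drop X → no win
col 4: drop X → no win
col 5: drop X → no win
col 6: drop X → no win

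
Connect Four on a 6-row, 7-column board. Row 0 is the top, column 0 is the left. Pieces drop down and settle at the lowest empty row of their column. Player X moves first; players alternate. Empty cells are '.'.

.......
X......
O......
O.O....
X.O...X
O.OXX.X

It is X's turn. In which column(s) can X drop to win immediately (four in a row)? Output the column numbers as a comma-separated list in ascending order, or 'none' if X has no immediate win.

col 0: drop X → no win
col 1: drop X → no win
col 2: drop X → no win
col 3: drop X → no win
col 4: drop X → no win
col 5: drop X → WIN!
col 6: drop X → no win

Answer: 5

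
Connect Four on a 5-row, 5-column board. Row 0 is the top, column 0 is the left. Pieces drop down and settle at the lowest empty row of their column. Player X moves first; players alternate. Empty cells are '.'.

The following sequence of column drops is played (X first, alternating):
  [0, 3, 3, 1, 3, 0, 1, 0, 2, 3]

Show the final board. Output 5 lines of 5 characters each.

Move 1: X drops in col 0, lands at row 4
Move 2: O drops in col 3, lands at row 4
Move 3: X drops in col 3, lands at row 3
Move 4: O drops in col 1, lands at row 4
Move 5: X drops in col 3, lands at row 2
Move 6: O drops in col 0, lands at row 3
Move 7: X drops in col 1, lands at row 3
Move 8: O drops in col 0, lands at row 2
Move 9: X drops in col 2, lands at row 4
Move 10: O drops in col 3, lands at row 1

Answer: .....
...O.
O..X.
OX.X.
XOXO.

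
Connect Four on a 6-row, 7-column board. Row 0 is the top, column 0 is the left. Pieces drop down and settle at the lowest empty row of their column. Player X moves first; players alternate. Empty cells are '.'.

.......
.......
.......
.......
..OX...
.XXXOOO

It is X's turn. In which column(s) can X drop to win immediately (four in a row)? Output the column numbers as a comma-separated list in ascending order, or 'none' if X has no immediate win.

Answer: 0

Derivation:
col 0: drop X → WIN!
col 1: drop X → no win
col 2: drop X → no win
col 3: drop X → no win
col 4: drop X → no win
col 5: drop X → no win
col 6: drop X → no win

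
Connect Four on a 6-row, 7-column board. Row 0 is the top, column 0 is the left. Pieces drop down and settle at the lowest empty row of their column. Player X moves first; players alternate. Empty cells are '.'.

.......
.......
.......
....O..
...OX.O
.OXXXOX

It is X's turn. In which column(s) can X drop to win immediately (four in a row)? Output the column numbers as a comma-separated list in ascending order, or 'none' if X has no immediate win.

col 0: drop X → no win
col 1: drop X → no win
col 2: drop X → no win
col 3: drop X → no win
col 4: drop X → no win
col 5: drop X → no win
col 6: drop X → no win

Answer: none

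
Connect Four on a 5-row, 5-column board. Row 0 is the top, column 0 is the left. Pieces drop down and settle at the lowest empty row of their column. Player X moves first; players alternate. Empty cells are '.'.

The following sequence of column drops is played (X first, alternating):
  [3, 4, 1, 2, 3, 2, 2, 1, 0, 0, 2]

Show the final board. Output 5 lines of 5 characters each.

Move 1: X drops in col 3, lands at row 4
Move 2: O drops in col 4, lands at row 4
Move 3: X drops in col 1, lands at row 4
Move 4: O drops in col 2, lands at row 4
Move 5: X drops in col 3, lands at row 3
Move 6: O drops in col 2, lands at row 3
Move 7: X drops in col 2, lands at row 2
Move 8: O drops in col 1, lands at row 3
Move 9: X drops in col 0, lands at row 4
Move 10: O drops in col 0, lands at row 3
Move 11: X drops in col 2, lands at row 1

Answer: .....
..X..
..X..
OOOX.
XXOXO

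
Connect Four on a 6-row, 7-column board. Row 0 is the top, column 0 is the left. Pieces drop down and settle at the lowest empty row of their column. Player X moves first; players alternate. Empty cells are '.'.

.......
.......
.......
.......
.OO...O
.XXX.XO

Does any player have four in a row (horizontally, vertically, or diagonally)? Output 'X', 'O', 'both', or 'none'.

none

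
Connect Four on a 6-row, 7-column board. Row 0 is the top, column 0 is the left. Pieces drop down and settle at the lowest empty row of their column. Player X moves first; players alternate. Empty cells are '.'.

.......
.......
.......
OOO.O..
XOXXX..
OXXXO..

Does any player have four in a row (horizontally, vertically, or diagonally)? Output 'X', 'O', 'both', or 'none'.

none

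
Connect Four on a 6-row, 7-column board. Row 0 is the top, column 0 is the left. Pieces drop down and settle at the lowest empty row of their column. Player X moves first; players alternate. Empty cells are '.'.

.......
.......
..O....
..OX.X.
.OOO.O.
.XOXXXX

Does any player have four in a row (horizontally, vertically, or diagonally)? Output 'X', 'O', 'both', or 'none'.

both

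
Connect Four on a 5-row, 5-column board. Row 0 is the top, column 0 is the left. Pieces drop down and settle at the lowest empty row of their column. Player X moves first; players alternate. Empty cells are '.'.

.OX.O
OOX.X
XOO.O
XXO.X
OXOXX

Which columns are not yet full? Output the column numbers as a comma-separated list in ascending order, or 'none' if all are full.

col 0: top cell = '.' → open
col 1: top cell = 'O' → FULL
col 2: top cell = 'X' → FULL
col 3: top cell = '.' → open
col 4: top cell = 'O' → FULL

Answer: 0,3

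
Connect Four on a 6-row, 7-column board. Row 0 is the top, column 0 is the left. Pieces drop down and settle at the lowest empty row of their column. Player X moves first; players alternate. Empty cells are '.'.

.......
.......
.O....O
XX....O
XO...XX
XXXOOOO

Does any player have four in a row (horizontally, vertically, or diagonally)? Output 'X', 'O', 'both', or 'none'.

O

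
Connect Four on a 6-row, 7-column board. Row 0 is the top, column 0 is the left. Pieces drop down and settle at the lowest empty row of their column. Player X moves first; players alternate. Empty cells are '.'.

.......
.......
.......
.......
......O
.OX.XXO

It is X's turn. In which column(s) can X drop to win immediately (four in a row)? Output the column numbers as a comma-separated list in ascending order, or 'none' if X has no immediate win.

col 0: drop X → no win
col 1: drop X → no win
col 2: drop X → no win
col 3: drop X → WIN!
col 4: drop X → no win
col 5: drop X → no win
col 6: drop X → no win

Answer: 3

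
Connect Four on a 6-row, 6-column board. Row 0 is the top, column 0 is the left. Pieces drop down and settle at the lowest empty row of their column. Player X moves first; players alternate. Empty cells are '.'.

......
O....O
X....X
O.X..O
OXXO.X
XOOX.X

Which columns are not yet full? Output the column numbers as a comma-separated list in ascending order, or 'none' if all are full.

Answer: 0,1,2,3,4,5

Derivation:
col 0: top cell = '.' → open
col 1: top cell = '.' → open
col 2: top cell = '.' → open
col 3: top cell = '.' → open
col 4: top cell = '.' → open
col 5: top cell = '.' → open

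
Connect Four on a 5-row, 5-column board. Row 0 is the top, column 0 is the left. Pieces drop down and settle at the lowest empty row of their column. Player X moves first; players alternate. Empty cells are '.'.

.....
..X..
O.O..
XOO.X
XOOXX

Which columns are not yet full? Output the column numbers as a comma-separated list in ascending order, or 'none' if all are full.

Answer: 0,1,2,3,4

Derivation:
col 0: top cell = '.' → open
col 1: top cell = '.' → open
col 2: top cell = '.' → open
col 3: top cell = '.' → open
col 4: top cell = '.' → open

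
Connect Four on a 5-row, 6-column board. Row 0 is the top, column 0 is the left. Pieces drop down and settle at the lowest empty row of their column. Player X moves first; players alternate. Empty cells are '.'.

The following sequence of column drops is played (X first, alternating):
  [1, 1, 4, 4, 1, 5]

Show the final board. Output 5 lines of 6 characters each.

Move 1: X drops in col 1, lands at row 4
Move 2: O drops in col 1, lands at row 3
Move 3: X drops in col 4, lands at row 4
Move 4: O drops in col 4, lands at row 3
Move 5: X drops in col 1, lands at row 2
Move 6: O drops in col 5, lands at row 4

Answer: ......
......
.X....
.O..O.
.X..XO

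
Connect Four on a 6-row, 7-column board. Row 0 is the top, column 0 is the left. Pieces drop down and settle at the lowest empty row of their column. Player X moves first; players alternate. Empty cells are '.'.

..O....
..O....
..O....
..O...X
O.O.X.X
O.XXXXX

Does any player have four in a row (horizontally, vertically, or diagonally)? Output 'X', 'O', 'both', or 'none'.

both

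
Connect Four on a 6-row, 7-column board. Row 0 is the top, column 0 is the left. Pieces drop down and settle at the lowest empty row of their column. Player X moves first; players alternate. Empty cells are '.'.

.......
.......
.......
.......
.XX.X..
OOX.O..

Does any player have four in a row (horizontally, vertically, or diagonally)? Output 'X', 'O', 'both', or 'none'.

none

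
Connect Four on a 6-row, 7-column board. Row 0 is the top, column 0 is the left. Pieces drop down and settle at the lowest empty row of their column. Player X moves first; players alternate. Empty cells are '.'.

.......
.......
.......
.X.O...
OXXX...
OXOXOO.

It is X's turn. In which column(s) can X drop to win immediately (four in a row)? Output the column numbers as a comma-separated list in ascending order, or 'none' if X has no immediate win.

col 0: drop X → no win
col 1: drop X → WIN!
col 2: drop X → no win
col 3: drop X → no win
col 4: drop X → WIN!
col 5: drop X → no win
col 6: drop X → no win

Answer: 1,4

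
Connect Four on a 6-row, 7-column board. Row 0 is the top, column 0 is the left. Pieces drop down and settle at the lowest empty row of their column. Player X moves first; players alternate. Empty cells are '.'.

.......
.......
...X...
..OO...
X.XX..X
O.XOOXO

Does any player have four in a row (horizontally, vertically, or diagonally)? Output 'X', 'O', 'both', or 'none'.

none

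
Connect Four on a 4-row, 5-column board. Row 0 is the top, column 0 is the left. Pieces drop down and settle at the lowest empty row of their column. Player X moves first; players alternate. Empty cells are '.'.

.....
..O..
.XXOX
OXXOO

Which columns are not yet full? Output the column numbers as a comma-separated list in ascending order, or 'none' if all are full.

col 0: top cell = '.' → open
col 1: top cell = '.' → open
col 2: top cell = '.' → open
col 3: top cell = '.' → open
col 4: top cell = '.' → open

Answer: 0,1,2,3,4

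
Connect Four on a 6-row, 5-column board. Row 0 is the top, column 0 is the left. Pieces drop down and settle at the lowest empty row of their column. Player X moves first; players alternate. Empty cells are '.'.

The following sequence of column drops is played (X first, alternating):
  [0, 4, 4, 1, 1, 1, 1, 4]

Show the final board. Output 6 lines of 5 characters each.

Move 1: X drops in col 0, lands at row 5
Move 2: O drops in col 4, lands at row 5
Move 3: X drops in col 4, lands at row 4
Move 4: O drops in col 1, lands at row 5
Move 5: X drops in col 1, lands at row 4
Move 6: O drops in col 1, lands at row 3
Move 7: X drops in col 1, lands at row 2
Move 8: O drops in col 4, lands at row 3

Answer: .....
.....
.X...
.O..O
.X..X
XO..O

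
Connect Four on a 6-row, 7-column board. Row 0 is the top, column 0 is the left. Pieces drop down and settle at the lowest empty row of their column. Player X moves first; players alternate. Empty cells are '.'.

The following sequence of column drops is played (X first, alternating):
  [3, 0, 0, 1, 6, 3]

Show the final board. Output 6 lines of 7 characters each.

Answer: .......
.......
.......
.......
X..O...
OO.X..X

Derivation:
Move 1: X drops in col 3, lands at row 5
Move 2: O drops in col 0, lands at row 5
Move 3: X drops in col 0, lands at row 4
Move 4: O drops in col 1, lands at row 5
Move 5: X drops in col 6, lands at row 5
Move 6: O drops in col 3, lands at row 4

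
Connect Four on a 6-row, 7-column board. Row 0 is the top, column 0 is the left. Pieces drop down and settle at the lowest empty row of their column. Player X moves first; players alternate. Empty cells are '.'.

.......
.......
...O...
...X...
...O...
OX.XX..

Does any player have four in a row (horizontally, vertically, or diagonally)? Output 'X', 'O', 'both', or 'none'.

none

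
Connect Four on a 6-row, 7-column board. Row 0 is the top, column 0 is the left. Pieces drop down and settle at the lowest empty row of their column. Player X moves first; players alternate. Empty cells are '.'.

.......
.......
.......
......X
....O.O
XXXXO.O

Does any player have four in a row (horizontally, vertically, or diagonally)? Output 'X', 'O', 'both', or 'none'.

X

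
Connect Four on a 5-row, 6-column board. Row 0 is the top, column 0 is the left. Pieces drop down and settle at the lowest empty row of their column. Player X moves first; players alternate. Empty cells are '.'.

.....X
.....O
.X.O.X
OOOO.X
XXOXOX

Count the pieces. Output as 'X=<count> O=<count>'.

X=8 O=8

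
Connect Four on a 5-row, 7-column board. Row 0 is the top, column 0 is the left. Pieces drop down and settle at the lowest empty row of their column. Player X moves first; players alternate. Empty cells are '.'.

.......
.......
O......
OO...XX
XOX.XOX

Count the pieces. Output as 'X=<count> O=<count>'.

X=6 O=5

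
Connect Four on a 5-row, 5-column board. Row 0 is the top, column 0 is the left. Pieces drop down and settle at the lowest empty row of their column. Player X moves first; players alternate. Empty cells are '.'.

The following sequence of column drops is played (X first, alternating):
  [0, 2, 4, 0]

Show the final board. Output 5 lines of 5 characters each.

Answer: .....
.....
.....
O....
X.O.X

Derivation:
Move 1: X drops in col 0, lands at row 4
Move 2: O drops in col 2, lands at row 4
Move 3: X drops in col 4, lands at row 4
Move 4: O drops in col 0, lands at row 3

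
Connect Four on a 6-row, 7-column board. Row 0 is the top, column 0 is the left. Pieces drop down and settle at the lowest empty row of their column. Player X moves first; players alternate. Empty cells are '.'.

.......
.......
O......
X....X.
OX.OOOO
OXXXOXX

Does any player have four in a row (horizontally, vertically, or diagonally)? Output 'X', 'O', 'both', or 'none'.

O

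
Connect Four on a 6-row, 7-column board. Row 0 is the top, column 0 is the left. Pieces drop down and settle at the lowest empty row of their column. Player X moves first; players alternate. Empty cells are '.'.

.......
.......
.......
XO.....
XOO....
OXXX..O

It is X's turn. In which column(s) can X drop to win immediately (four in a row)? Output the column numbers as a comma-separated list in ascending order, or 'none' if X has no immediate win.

col 0: drop X → no win
col 1: drop X → no win
col 2: drop X → no win
col 3: drop X → no win
col 4: drop X → WIN!
col 5: drop X → no win
col 6: drop X → no win

Answer: 4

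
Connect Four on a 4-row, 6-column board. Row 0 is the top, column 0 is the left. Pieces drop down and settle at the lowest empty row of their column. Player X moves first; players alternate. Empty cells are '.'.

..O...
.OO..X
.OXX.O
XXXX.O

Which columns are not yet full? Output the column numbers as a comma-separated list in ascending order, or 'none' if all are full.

Answer: 0,1,3,4,5

Derivation:
col 0: top cell = '.' → open
col 1: top cell = '.' → open
col 2: top cell = 'O' → FULL
col 3: top cell = '.' → open
col 4: top cell = '.' → open
col 5: top cell = '.' → open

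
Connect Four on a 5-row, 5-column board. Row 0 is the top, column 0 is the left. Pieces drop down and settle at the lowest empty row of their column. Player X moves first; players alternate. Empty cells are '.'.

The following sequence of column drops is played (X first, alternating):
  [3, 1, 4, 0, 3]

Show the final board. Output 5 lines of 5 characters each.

Answer: .....
.....
.....
...X.
OO.XX

Derivation:
Move 1: X drops in col 3, lands at row 4
Move 2: O drops in col 1, lands at row 4
Move 3: X drops in col 4, lands at row 4
Move 4: O drops in col 0, lands at row 4
Move 5: X drops in col 3, lands at row 3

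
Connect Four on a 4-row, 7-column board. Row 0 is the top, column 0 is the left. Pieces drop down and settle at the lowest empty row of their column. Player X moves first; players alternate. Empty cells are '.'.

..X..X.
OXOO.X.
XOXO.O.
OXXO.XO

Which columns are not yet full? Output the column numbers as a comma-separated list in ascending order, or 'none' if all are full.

col 0: top cell = '.' → open
col 1: top cell = '.' → open
col 2: top cell = 'X' → FULL
col 3: top cell = '.' → open
col 4: top cell = '.' → open
col 5: top cell = 'X' → FULL
col 6: top cell = '.' → open

Answer: 0,1,3,4,6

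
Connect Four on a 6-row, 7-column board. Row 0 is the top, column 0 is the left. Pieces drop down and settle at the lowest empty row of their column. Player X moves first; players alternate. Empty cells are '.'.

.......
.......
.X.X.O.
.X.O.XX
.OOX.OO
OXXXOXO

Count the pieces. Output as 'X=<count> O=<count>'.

X=10 O=9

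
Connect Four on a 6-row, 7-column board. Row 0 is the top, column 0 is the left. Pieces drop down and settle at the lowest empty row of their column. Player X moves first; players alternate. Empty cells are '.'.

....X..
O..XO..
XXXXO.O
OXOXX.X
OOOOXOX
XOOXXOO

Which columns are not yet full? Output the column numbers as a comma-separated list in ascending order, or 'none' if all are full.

col 0: top cell = '.' → open
col 1: top cell = '.' → open
col 2: top cell = '.' → open
col 3: top cell = '.' → open
col 4: top cell = 'X' → FULL
col 5: top cell = '.' → open
col 6: top cell = '.' → open

Answer: 0,1,2,3,5,6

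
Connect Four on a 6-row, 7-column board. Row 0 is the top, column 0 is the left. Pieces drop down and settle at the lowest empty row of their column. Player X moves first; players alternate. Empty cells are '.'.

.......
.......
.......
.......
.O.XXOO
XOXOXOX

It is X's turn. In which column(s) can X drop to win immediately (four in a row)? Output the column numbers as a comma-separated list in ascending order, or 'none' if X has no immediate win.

col 0: drop X → no win
col 1: drop X → no win
col 2: drop X → no win
col 3: drop X → no win
col 4: drop X → no win
col 5: drop X → no win
col 6: drop X → no win

Answer: none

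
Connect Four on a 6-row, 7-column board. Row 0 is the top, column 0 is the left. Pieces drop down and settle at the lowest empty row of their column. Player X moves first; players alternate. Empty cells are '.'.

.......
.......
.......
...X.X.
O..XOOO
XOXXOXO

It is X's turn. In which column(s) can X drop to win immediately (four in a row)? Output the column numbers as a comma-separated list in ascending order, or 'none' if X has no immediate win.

Answer: 3

Derivation:
col 0: drop X → no win
col 1: drop X → no win
col 2: drop X → no win
col 3: drop X → WIN!
col 4: drop X → no win
col 5: drop X → no win
col 6: drop X → no win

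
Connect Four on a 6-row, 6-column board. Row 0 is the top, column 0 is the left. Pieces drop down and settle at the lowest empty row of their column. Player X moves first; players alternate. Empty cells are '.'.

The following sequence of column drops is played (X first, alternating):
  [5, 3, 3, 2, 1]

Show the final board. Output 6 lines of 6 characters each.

Move 1: X drops in col 5, lands at row 5
Move 2: O drops in col 3, lands at row 5
Move 3: X drops in col 3, lands at row 4
Move 4: O drops in col 2, lands at row 5
Move 5: X drops in col 1, lands at row 5

Answer: ......
......
......
......
...X..
.XOO.X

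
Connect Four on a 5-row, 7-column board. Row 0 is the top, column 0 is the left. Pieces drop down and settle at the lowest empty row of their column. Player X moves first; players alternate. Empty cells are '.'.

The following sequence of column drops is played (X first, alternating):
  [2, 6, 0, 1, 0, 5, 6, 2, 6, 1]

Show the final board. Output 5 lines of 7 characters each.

Answer: .......
.......
......X
XOO...X
XOX..OO

Derivation:
Move 1: X drops in col 2, lands at row 4
Move 2: O drops in col 6, lands at row 4
Move 3: X drops in col 0, lands at row 4
Move 4: O drops in col 1, lands at row 4
Move 5: X drops in col 0, lands at row 3
Move 6: O drops in col 5, lands at row 4
Move 7: X drops in col 6, lands at row 3
Move 8: O drops in col 2, lands at row 3
Move 9: X drops in col 6, lands at row 2
Move 10: O drops in col 1, lands at row 3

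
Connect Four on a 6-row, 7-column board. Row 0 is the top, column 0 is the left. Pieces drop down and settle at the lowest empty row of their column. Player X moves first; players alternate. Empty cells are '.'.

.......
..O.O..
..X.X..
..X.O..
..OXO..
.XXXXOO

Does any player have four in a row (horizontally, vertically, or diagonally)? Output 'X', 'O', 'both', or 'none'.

X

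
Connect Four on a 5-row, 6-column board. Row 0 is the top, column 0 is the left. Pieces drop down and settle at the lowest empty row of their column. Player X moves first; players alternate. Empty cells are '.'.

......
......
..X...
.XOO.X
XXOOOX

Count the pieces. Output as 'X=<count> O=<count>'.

X=6 O=5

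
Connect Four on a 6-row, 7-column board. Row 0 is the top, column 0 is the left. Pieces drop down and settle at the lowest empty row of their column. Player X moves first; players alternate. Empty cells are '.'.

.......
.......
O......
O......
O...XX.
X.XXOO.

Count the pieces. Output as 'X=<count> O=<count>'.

X=5 O=5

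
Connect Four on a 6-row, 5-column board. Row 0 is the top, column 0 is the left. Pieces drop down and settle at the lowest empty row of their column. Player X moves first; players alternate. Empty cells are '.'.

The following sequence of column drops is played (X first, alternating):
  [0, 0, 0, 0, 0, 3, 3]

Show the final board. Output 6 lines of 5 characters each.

Answer: .....
X....
O....
X....
O..X.
X..O.

Derivation:
Move 1: X drops in col 0, lands at row 5
Move 2: O drops in col 0, lands at row 4
Move 3: X drops in col 0, lands at row 3
Move 4: O drops in col 0, lands at row 2
Move 5: X drops in col 0, lands at row 1
Move 6: O drops in col 3, lands at row 5
Move 7: X drops in col 3, lands at row 4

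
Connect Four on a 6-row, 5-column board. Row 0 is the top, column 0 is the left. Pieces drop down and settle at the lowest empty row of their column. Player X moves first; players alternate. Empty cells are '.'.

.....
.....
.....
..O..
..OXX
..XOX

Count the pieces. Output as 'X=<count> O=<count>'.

X=4 O=3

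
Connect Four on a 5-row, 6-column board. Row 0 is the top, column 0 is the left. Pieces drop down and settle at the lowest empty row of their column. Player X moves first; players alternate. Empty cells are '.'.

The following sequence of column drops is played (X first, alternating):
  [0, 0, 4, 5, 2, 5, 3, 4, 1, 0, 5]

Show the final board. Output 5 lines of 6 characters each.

Answer: ......
......
O....X
O...OO
XXXXXO

Derivation:
Move 1: X drops in col 0, lands at row 4
Move 2: O drops in col 0, lands at row 3
Move 3: X drops in col 4, lands at row 4
Move 4: O drops in col 5, lands at row 4
Move 5: X drops in col 2, lands at row 4
Move 6: O drops in col 5, lands at row 3
Move 7: X drops in col 3, lands at row 4
Move 8: O drops in col 4, lands at row 3
Move 9: X drops in col 1, lands at row 4
Move 10: O drops in col 0, lands at row 2
Move 11: X drops in col 5, lands at row 2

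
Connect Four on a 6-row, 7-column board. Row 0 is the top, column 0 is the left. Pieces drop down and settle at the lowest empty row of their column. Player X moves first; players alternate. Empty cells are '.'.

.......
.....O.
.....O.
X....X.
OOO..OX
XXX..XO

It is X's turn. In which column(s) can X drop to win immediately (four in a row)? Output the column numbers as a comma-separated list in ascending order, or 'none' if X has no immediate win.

col 0: drop X → no win
col 1: drop X → no win
col 2: drop X → no win
col 3: drop X → WIN!
col 4: drop X → no win
col 5: drop X → no win
col 6: drop X → no win

Answer: 3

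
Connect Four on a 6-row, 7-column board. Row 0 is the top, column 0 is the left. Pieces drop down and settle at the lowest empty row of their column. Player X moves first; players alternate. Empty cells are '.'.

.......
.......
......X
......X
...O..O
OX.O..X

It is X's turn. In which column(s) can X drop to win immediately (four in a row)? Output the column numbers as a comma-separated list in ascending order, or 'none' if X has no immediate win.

Answer: none

Derivation:
col 0: drop X → no win
col 1: drop X → no win
col 2: drop X → no win
col 3: drop X → no win
col 4: drop X → no win
col 5: drop X → no win
col 6: drop X → no win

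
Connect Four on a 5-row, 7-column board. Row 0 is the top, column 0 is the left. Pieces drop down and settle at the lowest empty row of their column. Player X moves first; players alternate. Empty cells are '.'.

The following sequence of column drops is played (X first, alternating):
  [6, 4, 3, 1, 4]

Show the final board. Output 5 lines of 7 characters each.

Answer: .......
.......
.......
....X..
.O.XO.X

Derivation:
Move 1: X drops in col 6, lands at row 4
Move 2: O drops in col 4, lands at row 4
Move 3: X drops in col 3, lands at row 4
Move 4: O drops in col 1, lands at row 4
Move 5: X drops in col 4, lands at row 3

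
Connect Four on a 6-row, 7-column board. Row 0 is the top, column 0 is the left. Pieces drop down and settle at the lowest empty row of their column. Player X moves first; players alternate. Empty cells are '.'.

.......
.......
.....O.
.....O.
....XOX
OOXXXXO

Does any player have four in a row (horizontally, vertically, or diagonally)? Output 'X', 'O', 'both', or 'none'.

X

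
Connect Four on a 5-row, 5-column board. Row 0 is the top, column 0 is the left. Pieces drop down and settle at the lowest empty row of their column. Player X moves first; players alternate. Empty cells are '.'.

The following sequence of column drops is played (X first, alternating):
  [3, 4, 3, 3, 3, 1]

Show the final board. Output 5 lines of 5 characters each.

Move 1: X drops in col 3, lands at row 4
Move 2: O drops in col 4, lands at row 4
Move 3: X drops in col 3, lands at row 3
Move 4: O drops in col 3, lands at row 2
Move 5: X drops in col 3, lands at row 1
Move 6: O drops in col 1, lands at row 4

Answer: .....
...X.
...O.
...X.
.O.XO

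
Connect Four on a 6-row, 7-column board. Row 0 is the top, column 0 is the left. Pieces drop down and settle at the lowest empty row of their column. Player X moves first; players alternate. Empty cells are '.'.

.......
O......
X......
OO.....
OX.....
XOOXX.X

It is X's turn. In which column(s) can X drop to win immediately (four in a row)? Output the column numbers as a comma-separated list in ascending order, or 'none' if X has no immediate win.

Answer: 5

Derivation:
col 0: drop X → no win
col 1: drop X → no win
col 2: drop X → no win
col 3: drop X → no win
col 4: drop X → no win
col 5: drop X → WIN!
col 6: drop X → no win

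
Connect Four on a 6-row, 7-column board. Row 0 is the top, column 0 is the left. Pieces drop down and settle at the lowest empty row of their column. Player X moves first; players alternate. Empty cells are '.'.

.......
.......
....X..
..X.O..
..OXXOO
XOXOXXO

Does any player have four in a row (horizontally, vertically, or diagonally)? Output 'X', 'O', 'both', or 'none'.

none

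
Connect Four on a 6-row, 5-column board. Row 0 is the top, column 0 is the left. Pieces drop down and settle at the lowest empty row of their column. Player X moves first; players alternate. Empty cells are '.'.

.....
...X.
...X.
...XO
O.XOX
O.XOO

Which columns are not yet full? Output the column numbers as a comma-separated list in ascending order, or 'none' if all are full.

Answer: 0,1,2,3,4

Derivation:
col 0: top cell = '.' → open
col 1: top cell = '.' → open
col 2: top cell = '.' → open
col 3: top cell = '.' → open
col 4: top cell = '.' → open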